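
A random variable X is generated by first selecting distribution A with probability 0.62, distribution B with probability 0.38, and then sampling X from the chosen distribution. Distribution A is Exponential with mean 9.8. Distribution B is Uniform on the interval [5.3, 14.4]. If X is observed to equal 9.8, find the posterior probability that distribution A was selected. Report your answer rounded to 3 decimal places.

0.358

Likelihoods f(9.8 | ·): A: 0.0375387; B: 0.10989.
Posterior ∝ prior × likelihood. Numerator for A: 0.62·0.0375387 = 0.023274.
Normalizing constant: 0.62·0.0375387 + 0.38·0.10989 = 0.0650322.
P(A | observation) = 0.023274 / 0.0650322 = 0.357884.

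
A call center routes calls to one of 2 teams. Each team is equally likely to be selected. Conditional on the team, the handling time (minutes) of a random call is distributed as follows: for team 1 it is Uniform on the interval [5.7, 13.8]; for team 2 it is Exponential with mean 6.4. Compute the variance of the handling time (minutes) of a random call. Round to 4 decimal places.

Per component, 1: μ=9.75, E[X²]=100.53; 2: μ=6.4, E[X²]=81.92.
E[X] = 0.5·9.75 + 0.5·6.4 = 8.075.
E[X²] = 0.5·100.53 + 0.5·81.92 = 91.225.
Var(X) = E[X²] − (E[X])² = 91.225 − 65.2056 = 26.0194.

26.0194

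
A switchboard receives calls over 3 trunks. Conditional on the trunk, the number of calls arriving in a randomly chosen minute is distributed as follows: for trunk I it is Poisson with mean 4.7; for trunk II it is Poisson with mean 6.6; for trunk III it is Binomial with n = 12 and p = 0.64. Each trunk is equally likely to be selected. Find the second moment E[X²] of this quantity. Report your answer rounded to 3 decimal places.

46.232

For each component E[X²] = Var + (mean)², giving I: 26.79; II: 50.16; III: 61.7472.
Overall E[X²] = 0.333333·26.79 + 0.333333·50.16 + 0.333333·61.7472 = 46.2324.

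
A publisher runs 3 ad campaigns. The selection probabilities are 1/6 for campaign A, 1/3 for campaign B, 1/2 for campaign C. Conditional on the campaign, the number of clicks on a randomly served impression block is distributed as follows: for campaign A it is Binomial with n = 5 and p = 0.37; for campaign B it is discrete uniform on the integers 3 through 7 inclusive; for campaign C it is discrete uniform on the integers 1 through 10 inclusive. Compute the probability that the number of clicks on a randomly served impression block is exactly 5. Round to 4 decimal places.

Conditional on each campaign, P(X = 5): A: 0.0069344; B: 0.2; C: 0.1.
By total probability, P(X = 5) = 0.166667·0.0069344 + 0.333333·0.2 + 0.5·0.1 = 0.117822.

0.1178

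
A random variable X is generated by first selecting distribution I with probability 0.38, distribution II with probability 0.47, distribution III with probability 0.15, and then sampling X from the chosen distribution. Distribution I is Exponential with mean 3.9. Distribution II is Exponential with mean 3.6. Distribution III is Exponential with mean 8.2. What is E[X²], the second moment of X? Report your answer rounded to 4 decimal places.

For each component E[X²] = Var + (mean)², giving I: 30.42; II: 25.92; III: 134.48.
Overall E[X²] = 0.38·30.42 + 0.47·25.92 + 0.15·134.48 = 43.914.

43.9140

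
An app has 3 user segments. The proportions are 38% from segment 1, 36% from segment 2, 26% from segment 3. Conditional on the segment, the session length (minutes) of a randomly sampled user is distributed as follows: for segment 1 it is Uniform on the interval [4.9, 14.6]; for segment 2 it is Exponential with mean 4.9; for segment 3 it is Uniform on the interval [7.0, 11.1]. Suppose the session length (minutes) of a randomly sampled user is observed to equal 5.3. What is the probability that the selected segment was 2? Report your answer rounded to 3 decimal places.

0.389

Likelihoods f(5.3 | ·): 1: 0.103093; 2: 0.0691922; 3: 0.
Posterior ∝ prior × likelihood. Numerator for 2: 0.36·0.0691922 = 0.0249092.
Normalizing constant: 0.38·0.103093 + 0.36·0.0691922 + 0.26·0 = 0.0640844.
P(2 | observation) = 0.0249092 / 0.0640844 = 0.388693.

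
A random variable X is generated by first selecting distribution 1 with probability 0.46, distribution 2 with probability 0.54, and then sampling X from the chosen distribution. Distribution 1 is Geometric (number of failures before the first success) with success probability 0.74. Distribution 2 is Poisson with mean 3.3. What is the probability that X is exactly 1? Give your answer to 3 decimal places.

Conditional on each component, P(X = 1): 1: 0.1924; 2: 0.121714.
By total probability, P(X = 1) = 0.46·0.1924 + 0.54·0.121714 = 0.15423.

0.154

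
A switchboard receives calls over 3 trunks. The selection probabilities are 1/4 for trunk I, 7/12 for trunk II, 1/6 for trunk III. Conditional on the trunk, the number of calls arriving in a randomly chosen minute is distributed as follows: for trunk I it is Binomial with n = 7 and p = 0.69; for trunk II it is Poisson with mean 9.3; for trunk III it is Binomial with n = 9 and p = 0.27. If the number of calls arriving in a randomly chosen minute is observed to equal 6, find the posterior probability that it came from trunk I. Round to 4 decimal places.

Likelihoods P(X=6 | ·): I: 0.234182; II: 0.0821536; III: 0.0126599.
Posterior ∝ prior × likelihood. Numerator for I: 0.25·0.234182 = 0.0585456.
Normalizing constant: 0.25·0.234182 + 0.583333·0.0821536 + 0.166667·0.0126599 = 0.108579.
P(I | observation) = 0.0585456 / 0.108579 = 0.539201.

0.5392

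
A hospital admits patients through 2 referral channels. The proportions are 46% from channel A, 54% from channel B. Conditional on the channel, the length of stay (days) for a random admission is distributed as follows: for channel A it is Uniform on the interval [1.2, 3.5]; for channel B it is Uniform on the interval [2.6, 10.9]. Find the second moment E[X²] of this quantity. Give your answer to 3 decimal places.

For each component E[X²] = Var + (mean)², giving A: 5.96333; B: 51.3033.
Overall E[X²] = 0.46·5.96333 + 0.54·51.3033 = 30.4469.

30.447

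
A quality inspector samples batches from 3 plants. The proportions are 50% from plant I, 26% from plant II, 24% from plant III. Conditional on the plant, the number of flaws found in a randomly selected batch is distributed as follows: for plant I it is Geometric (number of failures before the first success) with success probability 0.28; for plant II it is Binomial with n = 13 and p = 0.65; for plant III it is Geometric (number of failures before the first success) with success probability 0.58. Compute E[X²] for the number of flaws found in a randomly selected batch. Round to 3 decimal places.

For each component E[X²] = Var + (mean)², giving I: 15.7959; II: 74.36; III: 1.77289.
Overall E[X²] = 0.5·15.7959 + 0.26·74.36 + 0.24·1.77289 = 27.6571.

27.657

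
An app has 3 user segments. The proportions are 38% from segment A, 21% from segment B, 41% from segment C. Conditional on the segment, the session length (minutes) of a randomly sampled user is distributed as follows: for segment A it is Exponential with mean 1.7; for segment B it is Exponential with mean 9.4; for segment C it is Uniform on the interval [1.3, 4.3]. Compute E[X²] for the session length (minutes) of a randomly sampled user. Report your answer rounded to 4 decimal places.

42.8295

For each component E[X²] = Var + (mean)², giving A: 5.78; B: 176.72; C: 8.59.
Overall E[X²] = 0.38·5.78 + 0.21·176.72 + 0.41·8.59 = 42.8295.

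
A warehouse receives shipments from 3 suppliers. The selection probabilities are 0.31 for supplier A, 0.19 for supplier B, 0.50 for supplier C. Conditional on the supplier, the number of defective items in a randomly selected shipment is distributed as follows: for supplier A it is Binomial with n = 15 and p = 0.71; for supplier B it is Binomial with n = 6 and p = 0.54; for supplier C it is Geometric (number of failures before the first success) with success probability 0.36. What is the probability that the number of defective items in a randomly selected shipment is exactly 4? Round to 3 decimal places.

Conditional on each supplier, P(X = 4): A: 0.000423198; B: 0.269887; C: 0.060398.
By total probability, P(X = 4) = 0.31·0.000423198 + 0.19·0.269887 + 0.5·0.060398 = 0.0816087.

0.082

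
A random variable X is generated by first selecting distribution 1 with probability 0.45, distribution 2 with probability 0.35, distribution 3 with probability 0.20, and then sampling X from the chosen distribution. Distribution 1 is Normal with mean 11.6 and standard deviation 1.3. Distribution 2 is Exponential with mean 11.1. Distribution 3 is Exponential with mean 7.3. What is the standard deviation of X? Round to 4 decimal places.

Per component, 1: μ=11.6, E[X²]=136.25; 2: μ=11.1, E[X²]=246.42; 3: μ=7.3, E[X²]=106.58.
E[X] = 0.45·11.6 + 0.35·11.1 + 0.2·7.3 = 10.565.
E[X²] = 0.45·136.25 + 0.35·246.42 + 0.2·106.58 = 168.875.
Var(X) = E[X²] − (E[X])² = 168.875 − 111.619 = 57.2563.
SD(X) = √57.2563 = 7.56679.

7.5668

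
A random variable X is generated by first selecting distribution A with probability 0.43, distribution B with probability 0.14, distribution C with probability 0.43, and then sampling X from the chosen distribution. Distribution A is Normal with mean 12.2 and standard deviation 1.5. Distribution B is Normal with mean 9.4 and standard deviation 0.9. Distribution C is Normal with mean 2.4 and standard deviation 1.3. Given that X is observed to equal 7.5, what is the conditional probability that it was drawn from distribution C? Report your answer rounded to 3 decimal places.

0.008

Likelihoods f(7.5 | ·): A: 0.00196298; B: 0.0477406; C: 0.000139622.
Posterior ∝ prior × likelihood. Numerator for C: 0.43·0.000139622 = 6.00376e-05.
Normalizing constant: 0.43·0.00196298 + 0.14·0.0477406 + 0.43·0.000139622 = 0.0075878.
P(C | observation) = 6.00376e-05 / 0.0075878 = 0.00791239.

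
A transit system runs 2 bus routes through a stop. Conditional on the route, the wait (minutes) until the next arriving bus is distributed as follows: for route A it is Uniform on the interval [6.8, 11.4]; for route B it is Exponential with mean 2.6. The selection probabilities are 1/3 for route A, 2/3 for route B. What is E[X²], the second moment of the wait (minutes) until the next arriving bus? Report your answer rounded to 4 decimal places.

37.2044

For each component E[X²] = Var + (mean)², giving A: 84.5733; B: 13.52.
Overall E[X²] = 0.333333·84.5733 + 0.666667·13.52 = 37.2044.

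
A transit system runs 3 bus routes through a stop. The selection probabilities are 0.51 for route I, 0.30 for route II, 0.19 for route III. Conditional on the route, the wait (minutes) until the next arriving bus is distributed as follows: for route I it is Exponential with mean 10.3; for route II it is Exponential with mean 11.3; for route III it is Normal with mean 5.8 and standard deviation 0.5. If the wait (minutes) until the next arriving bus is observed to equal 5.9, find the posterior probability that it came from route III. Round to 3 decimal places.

0.773

Likelihoods f(5.9 | ·): I: 0.054751; II: 0.0525008; III: 0.782085.
Posterior ∝ prior × likelihood. Numerator for III: 0.19·0.782085 = 0.148596.
Normalizing constant: 0.51·0.054751 + 0.3·0.0525008 + 0.19·0.782085 = 0.192269.
P(III | observation) = 0.148596 / 0.192269 = 0.772854.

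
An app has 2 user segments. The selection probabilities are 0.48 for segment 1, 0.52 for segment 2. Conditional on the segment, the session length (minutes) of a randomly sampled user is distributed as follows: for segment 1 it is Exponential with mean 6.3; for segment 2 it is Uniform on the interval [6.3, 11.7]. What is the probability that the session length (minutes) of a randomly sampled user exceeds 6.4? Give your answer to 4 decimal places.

0.6842

Conditional on each segment, P(X > 6.4): 1: 0.362086; 2: 0.981481.
By total probability, P(X > 6.4) = 0.48·0.362086 + 0.52·0.981481 = 0.684172.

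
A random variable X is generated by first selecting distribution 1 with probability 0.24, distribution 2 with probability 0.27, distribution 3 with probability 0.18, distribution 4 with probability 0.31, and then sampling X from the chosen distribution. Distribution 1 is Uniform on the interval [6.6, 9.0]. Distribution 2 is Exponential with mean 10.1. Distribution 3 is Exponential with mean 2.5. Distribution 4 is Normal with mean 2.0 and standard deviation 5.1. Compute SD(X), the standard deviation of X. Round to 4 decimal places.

Per component, 1: μ=7.8, E[X²]=61.32; 2: μ=10.1, E[X²]=204.02; 3: μ=2.5, E[X²]=12.5; 4: μ=2, E[X²]=30.01.
E[X] = 0.24·7.8 + 0.27·10.1 + 0.18·2.5 + 0.31·2 = 5.669.
E[X²] = 0.24·61.32 + 0.27·204.02 + 0.18·12.5 + 0.31·30.01 = 81.3553.
Var(X) = E[X²] − (E[X])² = 81.3553 − 32.1376 = 49.2177.
SD(X) = √49.2177 = 7.01554.

7.0155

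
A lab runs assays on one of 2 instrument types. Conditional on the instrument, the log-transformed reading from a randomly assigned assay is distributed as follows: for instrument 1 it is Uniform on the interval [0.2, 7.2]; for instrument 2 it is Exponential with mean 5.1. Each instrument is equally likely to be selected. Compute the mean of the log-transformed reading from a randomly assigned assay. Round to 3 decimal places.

Component means — 1: 3.7; 2: 5.1.
E[X] = 0.5·3.7 + 0.5·5.1 = 4.4.

4.400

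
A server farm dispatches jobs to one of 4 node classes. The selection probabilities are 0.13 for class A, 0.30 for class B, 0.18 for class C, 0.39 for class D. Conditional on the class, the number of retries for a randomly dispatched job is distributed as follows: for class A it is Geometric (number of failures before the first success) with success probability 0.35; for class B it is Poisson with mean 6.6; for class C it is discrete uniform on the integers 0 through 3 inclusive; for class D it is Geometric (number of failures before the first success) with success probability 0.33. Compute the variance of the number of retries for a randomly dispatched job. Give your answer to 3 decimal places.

Per component, A: μ=1.85714, E[X²]=8.7551; B: μ=6.6, E[X²]=50.16; C: μ=1.5, E[X²]=3.5; D: μ=2.0303, E[X²]=10.2746.
E[X] = 0.13·1.85714 + 0.3·6.6 + 0.18·1.5 + 0.39·2.0303 = 3.28325.
E[X²] = 0.13·8.7551 + 0.3·50.16 + 0.18·3.5 + 0.39·10.2746 = 20.8232.
Var(X) = E[X²] − (E[X])² = 20.8232 − 10.7797 = 10.0435.

10.044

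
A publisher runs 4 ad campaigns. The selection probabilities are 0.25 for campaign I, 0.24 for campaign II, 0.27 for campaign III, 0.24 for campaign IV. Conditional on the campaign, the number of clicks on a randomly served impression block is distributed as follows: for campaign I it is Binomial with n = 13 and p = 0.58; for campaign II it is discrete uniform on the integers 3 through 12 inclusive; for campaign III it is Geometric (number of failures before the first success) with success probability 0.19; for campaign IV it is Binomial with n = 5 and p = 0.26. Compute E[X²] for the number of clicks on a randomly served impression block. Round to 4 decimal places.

For each component E[X²] = Var + (mean)², giving I: 60.0184; II: 64.5; III: 40.6122; IV: 2.652.
Overall E[X²] = 0.25·60.0184 + 0.24·64.5 + 0.27·40.6122 + 0.24·2.652 = 42.0864.

42.0864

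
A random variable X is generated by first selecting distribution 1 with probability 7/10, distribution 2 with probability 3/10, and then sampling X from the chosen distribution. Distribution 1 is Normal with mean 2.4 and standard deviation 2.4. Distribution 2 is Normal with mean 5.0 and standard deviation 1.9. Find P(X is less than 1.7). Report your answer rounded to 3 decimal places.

Conditional on each component, P(X < 1.7): 1: 0.385271; 2: 0.0412075.
By total probability, P(X < 1.7) = 0.7·0.385271 + 0.3·0.0412075 = 0.282052.

0.282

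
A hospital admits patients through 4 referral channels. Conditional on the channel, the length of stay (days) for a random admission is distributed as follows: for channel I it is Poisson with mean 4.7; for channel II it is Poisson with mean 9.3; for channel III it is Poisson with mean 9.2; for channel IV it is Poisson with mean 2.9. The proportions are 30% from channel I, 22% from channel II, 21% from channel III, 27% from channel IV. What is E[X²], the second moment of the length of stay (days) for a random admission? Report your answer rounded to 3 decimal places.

For each component E[X²] = Var + (mean)², giving I: 26.79; II: 95.79; III: 93.84; IV: 11.31.
Overall E[X²] = 0.3·26.79 + 0.22·95.79 + 0.21·93.84 + 0.27·11.31 = 51.8709.

51.871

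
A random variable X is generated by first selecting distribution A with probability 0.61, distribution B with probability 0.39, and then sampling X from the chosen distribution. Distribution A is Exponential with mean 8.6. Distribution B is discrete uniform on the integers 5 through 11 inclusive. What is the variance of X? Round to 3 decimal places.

Per component, A: μ=8.6, E[X²]=147.92; B: μ=8, E[X²]=68.
E[X] = 0.61·8.6 + 0.39·8 = 8.366.
E[X²] = 0.61·147.92 + 0.39·68 = 116.751.
Var(X) = E[X²] − (E[X])² = 116.751 − 69.99 = 46.7612.

46.761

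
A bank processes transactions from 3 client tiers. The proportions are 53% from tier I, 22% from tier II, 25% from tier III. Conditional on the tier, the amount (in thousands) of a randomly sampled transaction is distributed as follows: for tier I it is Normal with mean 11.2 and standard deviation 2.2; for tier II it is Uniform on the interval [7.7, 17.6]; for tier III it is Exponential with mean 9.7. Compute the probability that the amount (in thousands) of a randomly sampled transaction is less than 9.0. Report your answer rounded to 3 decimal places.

0.264

Conditional on each tier, P(X < 9.0): I: 0.158655; II: 0.131313; III: 0.604591.
By total probability, P(X < 9.0) = 0.53·0.158655 + 0.22·0.131313 + 0.25·0.604591 = 0.264124.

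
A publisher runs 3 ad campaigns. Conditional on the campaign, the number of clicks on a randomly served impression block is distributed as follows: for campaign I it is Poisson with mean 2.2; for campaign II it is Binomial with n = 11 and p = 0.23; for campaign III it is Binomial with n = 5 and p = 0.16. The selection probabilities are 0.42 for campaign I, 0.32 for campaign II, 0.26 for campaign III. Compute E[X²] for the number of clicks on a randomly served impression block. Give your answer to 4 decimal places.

5.9696

For each component E[X²] = Var + (mean)², giving I: 7.04; II: 8.349; III: 1.312.
Overall E[X²] = 0.42·7.04 + 0.32·8.349 + 0.26·1.312 = 5.9696.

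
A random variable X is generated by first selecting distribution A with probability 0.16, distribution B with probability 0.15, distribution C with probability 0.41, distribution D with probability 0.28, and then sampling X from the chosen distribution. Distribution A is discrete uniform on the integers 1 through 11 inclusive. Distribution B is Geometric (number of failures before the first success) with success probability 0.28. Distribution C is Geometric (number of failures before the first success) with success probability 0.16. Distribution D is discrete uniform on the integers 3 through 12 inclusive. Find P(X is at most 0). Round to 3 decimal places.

Conditional on each component, P(X ≤ 0): A: 0; B: 0.28; C: 0.16; D: 0.
By total probability, P(X ≤ 0) = 0.16·0 + 0.15·0.28 + 0.41·0.16 + 0.28·0 = 0.1076.

0.108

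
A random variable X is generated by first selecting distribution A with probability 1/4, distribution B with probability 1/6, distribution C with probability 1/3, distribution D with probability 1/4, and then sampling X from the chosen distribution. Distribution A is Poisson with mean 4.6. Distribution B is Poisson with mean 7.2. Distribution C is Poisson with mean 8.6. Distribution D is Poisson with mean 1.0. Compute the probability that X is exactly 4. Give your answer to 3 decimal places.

Conditional on each component, P(X = 4): A: 0.187528; B: 0.0835985; C: 0.0419614; D: 0.0153283.
By total probability, P(X = 4) = 0.25·0.187528 + 0.166667·0.0835985 + 0.333333·0.0419614 + 0.25·0.0153283 = 0.0786342.

0.079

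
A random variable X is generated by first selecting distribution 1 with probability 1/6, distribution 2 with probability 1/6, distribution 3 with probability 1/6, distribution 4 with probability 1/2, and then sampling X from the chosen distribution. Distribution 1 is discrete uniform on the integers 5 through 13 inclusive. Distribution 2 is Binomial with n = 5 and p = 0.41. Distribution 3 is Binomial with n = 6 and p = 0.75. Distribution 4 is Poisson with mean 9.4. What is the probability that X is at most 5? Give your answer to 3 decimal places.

Conditional on each component, P(X ≤ 5): 1: 0.111111; 2: 1; 3: 0.822021; 4: 0.0934707.
By total probability, P(X ≤ 5) = 0.166667·0.111111 + 0.166667·1 + 0.166667·0.822021 + 0.5·0.0934707 = 0.368924.

0.369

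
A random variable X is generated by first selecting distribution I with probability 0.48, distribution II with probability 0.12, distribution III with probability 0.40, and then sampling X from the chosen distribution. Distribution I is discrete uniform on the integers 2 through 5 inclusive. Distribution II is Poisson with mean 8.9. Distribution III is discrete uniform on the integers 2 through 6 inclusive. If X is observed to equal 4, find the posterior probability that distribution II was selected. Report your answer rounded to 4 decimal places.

Likelihoods P(X=4 | ·): I: 0.25; II: 0.0356556; III: 0.2.
Posterior ∝ prior × likelihood. Numerator for II: 0.12·0.0356556 = 0.00427867.
Normalizing constant: 0.48·0.25 + 0.12·0.0356556 + 0.4·0.2 = 0.204279.
P(II | observation) = 0.00427867 / 0.204279 = 0.0209453.

0.0209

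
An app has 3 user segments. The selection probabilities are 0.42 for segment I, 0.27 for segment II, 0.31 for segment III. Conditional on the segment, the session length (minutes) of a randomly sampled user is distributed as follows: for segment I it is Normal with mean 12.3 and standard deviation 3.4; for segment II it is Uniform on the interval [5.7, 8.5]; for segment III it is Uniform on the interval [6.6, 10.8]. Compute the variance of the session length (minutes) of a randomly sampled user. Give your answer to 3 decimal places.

10.455

Per component, I: μ=12.3, E[X²]=162.85; II: μ=7.1, E[X²]=51.0633; III: μ=8.7, E[X²]=77.16.
E[X] = 0.42·12.3 + 0.27·7.1 + 0.31·8.7 = 9.78.
E[X²] = 0.42·162.85 + 0.27·51.0633 + 0.31·77.16 = 106.104.
Var(X) = E[X²] − (E[X])² = 106.104 − 95.6484 = 10.4553.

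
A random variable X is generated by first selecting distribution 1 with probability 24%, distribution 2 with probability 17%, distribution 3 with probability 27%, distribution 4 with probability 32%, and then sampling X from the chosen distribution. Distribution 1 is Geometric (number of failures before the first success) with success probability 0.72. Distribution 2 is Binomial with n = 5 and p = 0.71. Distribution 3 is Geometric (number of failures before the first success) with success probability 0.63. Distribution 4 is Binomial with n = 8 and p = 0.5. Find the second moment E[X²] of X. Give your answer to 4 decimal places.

For each component E[X²] = Var + (mean)², giving 1: 0.691358; 2: 13.632; 3: 1.27715; 4: 18.
Overall E[X²] = 0.24·0.691358 + 0.17·13.632 + 0.27·1.27715 + 0.32·18 = 8.5882.

8.5882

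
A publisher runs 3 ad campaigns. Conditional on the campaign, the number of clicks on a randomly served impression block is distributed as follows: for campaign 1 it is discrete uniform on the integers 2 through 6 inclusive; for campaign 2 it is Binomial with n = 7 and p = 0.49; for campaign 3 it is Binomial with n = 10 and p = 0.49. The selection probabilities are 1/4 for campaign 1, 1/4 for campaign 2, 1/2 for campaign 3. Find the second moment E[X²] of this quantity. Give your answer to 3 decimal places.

21.133

For each component E[X²] = Var + (mean)², giving 1: 18; 2: 13.5142; 3: 26.509.
Overall E[X²] = 0.25·18 + 0.25·13.5142 + 0.5·26.509 = 21.1331.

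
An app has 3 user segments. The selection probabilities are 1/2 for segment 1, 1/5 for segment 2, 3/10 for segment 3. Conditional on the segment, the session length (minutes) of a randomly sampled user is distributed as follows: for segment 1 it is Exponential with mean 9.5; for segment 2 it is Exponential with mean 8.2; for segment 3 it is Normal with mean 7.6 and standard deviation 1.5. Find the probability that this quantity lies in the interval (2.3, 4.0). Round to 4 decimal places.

Conditional on each segment, P(2.3 < X < 4.0): 1: 0.128618; 2: 0.141442; 3: 0.00799236.
By total probability, P(2.3 < X < 4.0) = 0.5·0.128618 + 0.2·0.141442 + 0.3·0.00799236 = 0.0949952.

0.0950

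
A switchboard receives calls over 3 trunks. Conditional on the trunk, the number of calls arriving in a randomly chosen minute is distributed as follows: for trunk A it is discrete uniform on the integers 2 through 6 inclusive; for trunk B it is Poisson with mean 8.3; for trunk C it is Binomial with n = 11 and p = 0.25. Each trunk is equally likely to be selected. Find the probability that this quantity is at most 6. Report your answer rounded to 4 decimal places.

Conditional on each trunk, P(X ≤ 6): A: 1; B: 0.278121; C: 0.992439.
By total probability, P(X ≤ 6) = 0.333333·1 + 0.333333·0.278121 + 0.333333·0.992439 = 0.756853.

0.7569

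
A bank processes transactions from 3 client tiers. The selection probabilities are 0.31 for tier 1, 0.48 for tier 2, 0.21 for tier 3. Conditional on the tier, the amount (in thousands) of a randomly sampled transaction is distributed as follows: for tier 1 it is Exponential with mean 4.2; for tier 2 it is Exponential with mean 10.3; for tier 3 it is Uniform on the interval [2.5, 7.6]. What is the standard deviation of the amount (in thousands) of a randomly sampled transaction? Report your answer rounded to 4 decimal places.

Per component, 1: μ=4.2, E[X²]=35.28; 2: μ=10.3, E[X²]=212.18; 3: μ=5.05, E[X²]=27.67.
E[X] = 0.31·4.2 + 0.48·10.3 + 0.21·5.05 = 7.3065.
E[X²] = 0.31·35.28 + 0.48·212.18 + 0.21·27.67 = 118.594.
Var(X) = E[X²] − (E[X])² = 118.594 − 53.3849 = 65.209.
SD(X) = √65.209 = 8.07521.

8.0752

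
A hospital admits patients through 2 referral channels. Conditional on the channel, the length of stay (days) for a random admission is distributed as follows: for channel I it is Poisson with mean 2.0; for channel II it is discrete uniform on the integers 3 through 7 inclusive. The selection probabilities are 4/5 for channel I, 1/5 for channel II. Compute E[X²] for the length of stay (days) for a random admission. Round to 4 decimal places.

10.2000

For each component E[X²] = Var + (mean)², giving I: 6; II: 27.
Overall E[X²] = 0.8·6 + 0.2·27 = 10.2.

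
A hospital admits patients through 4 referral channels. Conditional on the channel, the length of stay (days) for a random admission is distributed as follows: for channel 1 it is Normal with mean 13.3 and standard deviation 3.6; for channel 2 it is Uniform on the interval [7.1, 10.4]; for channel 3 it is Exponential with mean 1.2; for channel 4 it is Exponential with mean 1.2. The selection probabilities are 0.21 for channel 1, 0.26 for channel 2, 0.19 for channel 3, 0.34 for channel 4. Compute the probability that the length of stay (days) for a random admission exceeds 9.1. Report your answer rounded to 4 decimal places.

Conditional on each channel, P(X > 9.1): 1: 0.878327; 2: 0.393939; 3: 0.000508862; 4: 0.000508862.
By total probability, P(X > 9.1) = 0.21·0.878327 + 0.26·0.393939 + 0.19·0.000508862 + 0.34·0.000508862 = 0.287143.

0.2871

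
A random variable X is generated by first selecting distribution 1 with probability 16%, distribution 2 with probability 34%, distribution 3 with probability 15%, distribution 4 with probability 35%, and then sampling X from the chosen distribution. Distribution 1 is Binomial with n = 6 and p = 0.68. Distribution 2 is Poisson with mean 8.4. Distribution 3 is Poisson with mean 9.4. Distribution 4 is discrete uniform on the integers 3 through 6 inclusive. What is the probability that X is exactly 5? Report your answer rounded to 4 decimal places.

Conditional on each component, P(X = 5): 1: 0.279155; 2: 0.0783685; 3: 0.0505929; 4: 0.25.
By total probability, P(X = 5) = 0.16·0.279155 + 0.34·0.0783685 + 0.15·0.0505929 + 0.35·0.25 = 0.166399.

0.1664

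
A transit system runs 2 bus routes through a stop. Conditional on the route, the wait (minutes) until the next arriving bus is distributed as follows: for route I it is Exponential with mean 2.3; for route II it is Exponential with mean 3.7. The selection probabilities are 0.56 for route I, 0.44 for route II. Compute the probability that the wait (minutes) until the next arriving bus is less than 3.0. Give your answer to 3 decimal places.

0.652

Conditional on each route, P(X < 3.0): I: 0.728651; II: 0.555502.
By total probability, P(X < 3.0) = 0.56·0.728651 + 0.44·0.555502 = 0.652465.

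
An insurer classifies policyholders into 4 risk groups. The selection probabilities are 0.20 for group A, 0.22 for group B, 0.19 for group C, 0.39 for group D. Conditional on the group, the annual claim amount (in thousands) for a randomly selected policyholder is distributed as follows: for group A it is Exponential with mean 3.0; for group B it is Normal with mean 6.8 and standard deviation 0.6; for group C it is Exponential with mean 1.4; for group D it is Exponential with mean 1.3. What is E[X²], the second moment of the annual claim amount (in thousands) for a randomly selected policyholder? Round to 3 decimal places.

For each component E[X²] = Var + (mean)², giving A: 18; B: 46.6; C: 3.92; D: 3.38.
Overall E[X²] = 0.2·18 + 0.22·46.6 + 0.19·3.92 + 0.39·3.38 = 15.915.

15.915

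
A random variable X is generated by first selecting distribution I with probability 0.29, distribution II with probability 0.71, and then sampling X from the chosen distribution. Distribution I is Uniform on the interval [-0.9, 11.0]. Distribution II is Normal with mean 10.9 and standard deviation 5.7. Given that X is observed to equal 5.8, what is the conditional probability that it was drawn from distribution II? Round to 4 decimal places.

Likelihoods f(5.8 | ·): I: 0.0840336; II: 0.0469026.
Posterior ∝ prior × likelihood. Numerator for II: 0.71·0.0469026 = 0.0333009.
Normalizing constant: 0.29·0.0840336 + 0.71·0.0469026 = 0.0576706.
P(II | observation) = 0.0333009 / 0.0576706 = 0.577432.

0.5774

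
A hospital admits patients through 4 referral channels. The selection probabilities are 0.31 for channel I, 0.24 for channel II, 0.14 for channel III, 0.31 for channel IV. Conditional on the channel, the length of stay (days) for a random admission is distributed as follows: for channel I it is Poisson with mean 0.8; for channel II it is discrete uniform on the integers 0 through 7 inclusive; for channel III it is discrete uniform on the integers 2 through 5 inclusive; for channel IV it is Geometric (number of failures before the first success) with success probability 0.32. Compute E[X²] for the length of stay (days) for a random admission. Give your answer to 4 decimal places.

For each component E[X²] = Var + (mean)², giving I: 1.44; II: 17.5; III: 13.5; IV: 11.1562.
Overall E[X²] = 0.31·1.44 + 0.24·17.5 + 0.14·13.5 + 0.31·11.1562 = 9.99484.

9.9948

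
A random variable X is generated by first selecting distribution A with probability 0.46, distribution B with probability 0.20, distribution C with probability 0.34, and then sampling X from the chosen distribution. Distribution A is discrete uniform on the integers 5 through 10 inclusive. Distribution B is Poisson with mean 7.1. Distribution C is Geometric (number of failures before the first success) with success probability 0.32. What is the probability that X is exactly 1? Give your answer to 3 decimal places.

0.075

Conditional on each component, P(X = 1): A: 0; B: 0.00585824; C: 0.2176.
By total probability, P(X = 1) = 0.46·0 + 0.2·0.00585824 + 0.34·0.2176 = 0.0751556.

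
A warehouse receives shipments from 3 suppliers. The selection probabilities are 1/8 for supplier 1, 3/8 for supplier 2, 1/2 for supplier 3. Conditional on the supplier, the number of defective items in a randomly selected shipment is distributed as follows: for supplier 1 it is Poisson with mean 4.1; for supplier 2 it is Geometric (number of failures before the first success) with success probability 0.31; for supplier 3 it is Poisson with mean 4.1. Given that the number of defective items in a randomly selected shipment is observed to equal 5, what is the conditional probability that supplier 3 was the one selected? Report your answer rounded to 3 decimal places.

0.677

Likelihoods P(X=5 | ·): 1: 0.160004; 2: 0.048485; 3: 0.160004.
Posterior ∝ prior × likelihood. Numerator for 3: 0.5·0.160004 = 0.080002.
Normalizing constant: 0.125·0.160004 + 0.375·0.048485 + 0.5·0.160004 = 0.118184.
P(3 | observation) = 0.080002 / 0.118184 = 0.676925.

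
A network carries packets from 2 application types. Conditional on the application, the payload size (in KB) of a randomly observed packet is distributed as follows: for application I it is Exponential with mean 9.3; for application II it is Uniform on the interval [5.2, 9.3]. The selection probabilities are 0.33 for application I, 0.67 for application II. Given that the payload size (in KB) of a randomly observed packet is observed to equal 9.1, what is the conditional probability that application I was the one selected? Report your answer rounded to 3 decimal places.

Likelihoods f(9.1 | ·): I: 0.0404168; II: 0.243902.
Posterior ∝ prior × likelihood. Numerator for I: 0.33·0.0404168 = 0.0133376.
Normalizing constant: 0.33·0.0404168 + 0.67·0.243902 = 0.176752.
P(I | observation) = 0.0133376 / 0.176752 = 0.0754591.

0.075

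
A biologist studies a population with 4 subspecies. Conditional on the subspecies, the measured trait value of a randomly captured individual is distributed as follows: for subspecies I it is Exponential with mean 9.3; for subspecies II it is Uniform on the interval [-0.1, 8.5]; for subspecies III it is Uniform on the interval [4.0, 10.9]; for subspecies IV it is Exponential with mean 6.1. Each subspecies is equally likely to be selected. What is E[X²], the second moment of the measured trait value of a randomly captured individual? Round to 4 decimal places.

For each component E[X²] = Var + (mean)², giving I: 172.98; II: 23.8033; III: 59.47; IV: 74.42.
Overall E[X²] = 0.25·172.98 + 0.25·23.8033 + 0.25·59.47 + 0.25·74.42 = 82.6683.

82.6683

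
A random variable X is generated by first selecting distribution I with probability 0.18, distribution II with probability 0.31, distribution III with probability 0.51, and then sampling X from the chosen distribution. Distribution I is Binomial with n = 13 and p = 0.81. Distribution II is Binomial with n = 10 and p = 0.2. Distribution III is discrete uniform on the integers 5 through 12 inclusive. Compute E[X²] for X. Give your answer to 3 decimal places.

61.580

For each component E[X²] = Var + (mean)², giving I: 112.882; II: 5.6; III: 77.5.
Overall E[X²] = 0.18·112.882 + 0.31·5.6 + 0.51·77.5 = 61.5797.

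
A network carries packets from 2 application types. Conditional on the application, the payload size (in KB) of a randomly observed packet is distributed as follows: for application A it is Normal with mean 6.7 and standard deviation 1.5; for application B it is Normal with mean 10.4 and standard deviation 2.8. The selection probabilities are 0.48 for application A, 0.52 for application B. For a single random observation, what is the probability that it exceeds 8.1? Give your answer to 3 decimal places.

Conditional on each application, P(X > 8.1): A: 0.175324; B: 0.794299.
By total probability, P(X > 8.1) = 0.48·0.175324 + 0.52·0.794299 = 0.497191.

0.497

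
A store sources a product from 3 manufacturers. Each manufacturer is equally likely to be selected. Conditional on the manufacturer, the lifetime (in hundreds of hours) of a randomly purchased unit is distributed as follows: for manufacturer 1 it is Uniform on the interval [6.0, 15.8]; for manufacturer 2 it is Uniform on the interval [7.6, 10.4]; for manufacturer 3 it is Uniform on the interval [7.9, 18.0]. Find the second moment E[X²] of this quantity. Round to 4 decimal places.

For each component E[X²] = Var + (mean)², giving 1: 126.813; 2: 81.6533; 3: 176.203.
Overall E[X²] = 0.333333·126.813 + 0.333333·81.6533 + 0.333333·176.203 = 128.223.

128.2233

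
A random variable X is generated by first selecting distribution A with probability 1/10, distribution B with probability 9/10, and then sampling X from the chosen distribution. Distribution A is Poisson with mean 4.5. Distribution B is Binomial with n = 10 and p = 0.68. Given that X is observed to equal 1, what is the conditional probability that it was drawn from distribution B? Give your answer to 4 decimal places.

Likelihoods P(X=1 | ·): A: 0.0499905; B: 0.000239254.
Posterior ∝ prior × likelihood. Numerator for B: 0.9·0.000239254 = 0.000215328.
Normalizing constant: 0.1·0.0499905 + 0.9·0.000239254 = 0.00521438.
P(B | observation) = 0.000215328 / 0.00521438 = 0.0412951.

0.0413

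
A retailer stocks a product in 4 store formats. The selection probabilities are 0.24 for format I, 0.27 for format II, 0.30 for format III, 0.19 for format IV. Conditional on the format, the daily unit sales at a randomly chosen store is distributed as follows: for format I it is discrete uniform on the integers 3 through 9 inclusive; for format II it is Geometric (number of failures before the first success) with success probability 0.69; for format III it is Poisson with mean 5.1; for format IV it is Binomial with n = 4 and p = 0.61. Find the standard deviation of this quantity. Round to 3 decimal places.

Per component, I: μ=6, E[X²]=40; II: μ=0.449275, E[X²]=0.852972; III: μ=5.1, E[X²]=31.11; IV: μ=2.44, E[X²]=6.9052.
E[X] = 0.24·6 + 0.27·0.449275 + 0.3·5.1 + 0.19·2.44 = 3.5549.
E[X²] = 0.24·40 + 0.27·0.852972 + 0.3·31.11 + 0.19·6.9052 = 20.4753.
Var(X) = E[X²] − (E[X])² = 20.4753 − 12.6373 = 7.83795.
SD(X) = √7.83795 = 2.79963.

2.800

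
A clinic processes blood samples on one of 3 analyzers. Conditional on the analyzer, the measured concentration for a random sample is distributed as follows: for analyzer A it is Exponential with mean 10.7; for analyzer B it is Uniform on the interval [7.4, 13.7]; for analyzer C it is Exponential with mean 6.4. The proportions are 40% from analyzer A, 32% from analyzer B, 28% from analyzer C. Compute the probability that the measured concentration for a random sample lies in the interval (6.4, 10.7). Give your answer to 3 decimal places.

Conditional on each analyzer, P(6.4 < X < 10.7): A: 0.181959; B: 0.52381; C: 0.179985.
By total probability, P(6.4 < X < 10.7) = 0.4·0.181959 + 0.32·0.52381 + 0.28·0.179985 = 0.290798.

0.291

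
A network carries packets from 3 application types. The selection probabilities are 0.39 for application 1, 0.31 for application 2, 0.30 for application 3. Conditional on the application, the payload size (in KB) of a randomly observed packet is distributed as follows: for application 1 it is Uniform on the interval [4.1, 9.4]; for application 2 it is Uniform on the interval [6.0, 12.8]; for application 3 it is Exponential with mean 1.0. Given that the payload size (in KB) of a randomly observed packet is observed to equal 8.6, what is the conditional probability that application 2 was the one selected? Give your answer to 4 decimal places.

0.3824

Likelihoods f(8.6 | ·): 1: 0.188679; 2: 0.147059; 3: 0.000184106.
Posterior ∝ prior × likelihood. Numerator for 2: 0.31·0.147059 = 0.0455882.
Normalizing constant: 0.39·0.188679 + 0.31·0.147059 + 0.3·0.000184106 = 0.119228.
P(2 | observation) = 0.0455882 / 0.119228 = 0.382361.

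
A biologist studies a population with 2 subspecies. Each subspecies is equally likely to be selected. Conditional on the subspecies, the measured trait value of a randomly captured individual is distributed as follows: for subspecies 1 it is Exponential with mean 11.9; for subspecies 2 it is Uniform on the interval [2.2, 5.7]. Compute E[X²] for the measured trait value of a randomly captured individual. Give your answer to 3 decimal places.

For each component E[X²] = Var + (mean)², giving 1: 283.22; 2: 16.6233.
Overall E[X²] = 0.5·283.22 + 0.5·16.6233 = 149.922.

149.922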